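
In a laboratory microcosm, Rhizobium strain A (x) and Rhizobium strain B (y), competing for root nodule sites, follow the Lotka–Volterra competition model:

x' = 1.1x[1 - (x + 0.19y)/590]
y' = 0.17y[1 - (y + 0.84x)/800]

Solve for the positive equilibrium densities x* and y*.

Setting both brackets to zero gives the nullclines x + 0.19y = 590 and 0.84x + y = 800.
Substituting y = 800 - 0.84x into the first: x(1 - 0.19·0.84) = 590 - 0.19·800.
So x* = 438/0.84 = 521, and then y* = 800 - 0.84·521 = 362.

x* ≈ 521, y* ≈ 362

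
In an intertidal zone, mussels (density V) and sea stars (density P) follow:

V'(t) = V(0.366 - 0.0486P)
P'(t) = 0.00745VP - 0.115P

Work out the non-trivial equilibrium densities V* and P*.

Set dP/dt = 0 with P > 0: 0.00745V - 0.115 = 0, so V* = 0.115/0.00745 = 15.4.
Set dV/dt = 0 with V > 0: 0.366 - 0.0486P = 0, so P* = 0.366/0.0486 = 7.53.

V* ≈ 15.4, P* ≈ 7.53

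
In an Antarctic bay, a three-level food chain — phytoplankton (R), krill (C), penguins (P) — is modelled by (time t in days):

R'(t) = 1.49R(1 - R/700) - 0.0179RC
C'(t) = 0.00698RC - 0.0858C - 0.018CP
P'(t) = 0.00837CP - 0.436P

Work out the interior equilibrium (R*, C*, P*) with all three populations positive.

R* ≈ 262, C* ≈ 52.1, P* ≈ 96.8

From dP/dt = 0: 0.00837C* = 0.436, so C* = 52.1.
From dR/dt = 0: 1.49(1 - R*/700) = 0.0179·52.1, giving R* = 700·(1 - 0.626) = 262.
From dC/dt = 0: 0.00698·262 - 0.0858 = 0.018P*, so P* = 1.74/0.018 = 96.8.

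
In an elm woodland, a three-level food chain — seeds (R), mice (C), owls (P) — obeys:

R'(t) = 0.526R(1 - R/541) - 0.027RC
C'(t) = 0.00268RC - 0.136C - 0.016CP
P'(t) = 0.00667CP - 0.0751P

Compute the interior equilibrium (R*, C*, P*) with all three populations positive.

From dP/dt = 0: 0.00667C* = 0.0751, so C* = 11.3.
From dR/dt = 0: 0.526(1 - R*/541) = 0.027·11.3, giving R* = 541·(1 - 0.578) = 228.
From dC/dt = 0: 0.00268·228 - 0.136 = 0.016P*, so P* = 0.476/0.016 = 29.7.

R* ≈ 228, C* ≈ 11.3, P* ≈ 29.7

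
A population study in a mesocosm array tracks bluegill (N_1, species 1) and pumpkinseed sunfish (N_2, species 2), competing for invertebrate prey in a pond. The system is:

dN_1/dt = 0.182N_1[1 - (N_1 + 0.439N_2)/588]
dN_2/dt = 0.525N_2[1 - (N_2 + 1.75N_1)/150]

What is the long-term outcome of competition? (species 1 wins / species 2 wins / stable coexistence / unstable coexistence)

species 1 excludes species 2

Compare the nullcline intercepts: K1/α12 = 588/0.439 = 1340 > K2 = 150; K2/α21 = 150/1.75 = 85.7 < K1 = 588.
Since the inequalities point opposite ways, species 1 can invade but species 2 cannot.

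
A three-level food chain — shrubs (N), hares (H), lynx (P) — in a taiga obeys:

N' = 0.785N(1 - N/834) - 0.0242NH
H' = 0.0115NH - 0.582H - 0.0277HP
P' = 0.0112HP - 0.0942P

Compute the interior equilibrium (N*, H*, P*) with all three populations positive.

N* ≈ 618, H* ≈ 8.41, P* ≈ 235

From dP/dt = 0: 0.0112H* = 0.0942, so H* = 8.41.
From dN/dt = 0: 0.785(1 - N*/834) = 0.0242·8.41, giving N* = 834·(1 - 0.259) = 618.
From dH/dt = 0: 0.0115·618 - 0.582 = 0.0277P*, so P* = 6.52/0.0277 = 235.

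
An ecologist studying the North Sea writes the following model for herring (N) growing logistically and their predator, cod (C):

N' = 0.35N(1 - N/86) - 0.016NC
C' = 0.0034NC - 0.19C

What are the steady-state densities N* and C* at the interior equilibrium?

N* ≈ 55.9, C* ≈ 7.66

From dC/dt = 0 with C > 0: 0.0034N* = 0.19, so N* = 55.9.
Substitute into dN/dt = 0: 0.35(1 - 55.9/86) = 0.016C*.
The bracket is 0.35, giving C* = 0.123/0.016 = 7.66.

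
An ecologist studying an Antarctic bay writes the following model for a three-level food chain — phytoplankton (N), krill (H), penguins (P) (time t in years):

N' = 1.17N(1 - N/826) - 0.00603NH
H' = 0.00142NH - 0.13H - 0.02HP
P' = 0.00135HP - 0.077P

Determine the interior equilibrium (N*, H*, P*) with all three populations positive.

From dP/dt = 0: 0.00135H* = 0.077, so H* = 57.
From dN/dt = 0: 1.17(1 - N*/826) = 0.00603·57, giving N* = 826·(1 - 0.294) = 583.
From dH/dt = 0: 0.00142·583 - 0.13 = 0.02P*, so P* = 0.698/0.02 = 34.9.

N* ≈ 583, H* ≈ 57, P* ≈ 34.9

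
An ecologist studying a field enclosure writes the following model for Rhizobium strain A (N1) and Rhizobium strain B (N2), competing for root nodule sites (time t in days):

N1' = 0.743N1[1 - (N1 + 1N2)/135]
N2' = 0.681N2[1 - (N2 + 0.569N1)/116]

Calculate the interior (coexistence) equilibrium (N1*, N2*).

N1* ≈ 44.1, N2* ≈ 90.9

Setting both brackets to zero gives the nullclines N1 + 1N2 = 135 and 0.569N1 + N2 = 116.
Substituting N2 = 116 - 0.569N1 into the first: N1(1 - 1·0.569) = 135 - 1·116.
So N1* = 19/0.431 = 44.1, and then N2* = 116 - 0.569·44.1 = 90.9.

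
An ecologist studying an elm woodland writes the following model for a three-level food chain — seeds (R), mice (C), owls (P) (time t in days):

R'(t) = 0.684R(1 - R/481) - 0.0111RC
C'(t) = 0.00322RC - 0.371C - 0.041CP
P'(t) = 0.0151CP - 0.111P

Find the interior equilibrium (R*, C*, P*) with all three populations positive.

R* ≈ 424, C* ≈ 7.35, P* ≈ 24.2

From dP/dt = 0: 0.0151C* = 0.111, so C* = 7.35.
From dR/dt = 0: 0.684(1 - R*/481) = 0.0111·7.35, giving R* = 481·(1 - 0.119) = 424.
From dC/dt = 0: 0.00322·424 - 0.371 = 0.041P*, so P* = 0.993/0.041 = 24.2.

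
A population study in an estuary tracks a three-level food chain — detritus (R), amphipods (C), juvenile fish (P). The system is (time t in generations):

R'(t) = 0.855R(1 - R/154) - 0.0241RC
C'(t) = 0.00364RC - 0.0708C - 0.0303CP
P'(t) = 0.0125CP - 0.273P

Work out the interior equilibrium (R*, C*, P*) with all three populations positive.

From dP/dt = 0: 0.0125C* = 0.273, so C* = 21.8.
From dR/dt = 0: 0.855(1 - R*/154) = 0.0241·21.8, giving R* = 154·(1 - 0.616) = 59.2.
From dC/dt = 0: 0.00364·59.2 - 0.0708 = 0.0303P*, so P* = 0.145/0.0303 = 4.77.

R* ≈ 59.2, C* ≈ 21.8, P* ≈ 4.77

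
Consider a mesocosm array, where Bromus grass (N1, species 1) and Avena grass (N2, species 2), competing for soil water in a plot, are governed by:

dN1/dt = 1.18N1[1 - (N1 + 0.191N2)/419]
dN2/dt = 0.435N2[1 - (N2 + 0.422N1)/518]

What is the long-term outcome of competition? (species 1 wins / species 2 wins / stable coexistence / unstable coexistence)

Compare the nullcline intercepts: K1/α12 = 419/0.191 = 2190 > K2 = 518; K2/α21 = 518/0.422 = 1230 > K1 = 419.
Since both inequalities hold, each species can invade when rare, so the interior equilibrium is stable.

stable coexistence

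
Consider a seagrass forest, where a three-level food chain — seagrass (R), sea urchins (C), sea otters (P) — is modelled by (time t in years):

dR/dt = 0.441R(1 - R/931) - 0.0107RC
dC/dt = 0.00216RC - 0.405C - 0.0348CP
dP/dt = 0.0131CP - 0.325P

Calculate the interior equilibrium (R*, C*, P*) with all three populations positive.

From dP/dt = 0: 0.0131C* = 0.325, so C* = 24.8.
From dR/dt = 0: 0.441(1 - R*/931) = 0.0107·24.8, giving R* = 931·(1 - 0.602) = 371.
From dC/dt = 0: 0.00216·371 - 0.405 = 0.0348P*, so P* = 0.395/0.0348 = 11.4.

R* ≈ 371, C* ≈ 24.8, P* ≈ 11.4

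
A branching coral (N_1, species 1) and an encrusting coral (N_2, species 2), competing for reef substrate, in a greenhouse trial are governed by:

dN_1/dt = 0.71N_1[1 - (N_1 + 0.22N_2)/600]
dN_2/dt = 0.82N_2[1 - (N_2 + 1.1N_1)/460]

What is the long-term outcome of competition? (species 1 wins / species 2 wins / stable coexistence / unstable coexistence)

species 1 excludes species 2

Compare the nullcline intercepts: K1/α12 = 600/0.22 = 2730 > K2 = 460; K2/α21 = 460/1.1 = 418 < K1 = 600.
Since the inequalities point opposite ways, species 1 can invade but species 2 cannot.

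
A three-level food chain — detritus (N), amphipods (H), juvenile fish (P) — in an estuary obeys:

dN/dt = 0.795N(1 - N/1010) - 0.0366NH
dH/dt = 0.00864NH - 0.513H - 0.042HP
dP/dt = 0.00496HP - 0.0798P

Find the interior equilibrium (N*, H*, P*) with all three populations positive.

N* ≈ 262, H* ≈ 16.1, P* ≈ 41.7

From dP/dt = 0: 0.00496H* = 0.0798, so H* = 16.1.
From dN/dt = 0: 0.795(1 - N*/1010) = 0.0366·16.1, giving N* = 1010·(1 - 0.741) = 262.
From dH/dt = 0: 0.00864·262 - 0.513 = 0.042P*, so P* = 1.75/0.042 = 41.7.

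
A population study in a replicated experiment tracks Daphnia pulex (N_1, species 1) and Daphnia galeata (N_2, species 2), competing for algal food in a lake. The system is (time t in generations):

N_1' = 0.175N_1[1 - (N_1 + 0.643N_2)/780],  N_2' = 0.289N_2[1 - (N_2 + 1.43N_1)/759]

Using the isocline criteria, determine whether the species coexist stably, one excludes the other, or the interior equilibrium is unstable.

species 1 excludes species 2

Compare the nullcline intercepts: K1/α12 = 780/0.643 = 1210 > K2 = 759; K2/α21 = 759/1.43 = 531 < K1 = 780.
Since the inequalities point opposite ways, species 1 can invade but species 2 cannot.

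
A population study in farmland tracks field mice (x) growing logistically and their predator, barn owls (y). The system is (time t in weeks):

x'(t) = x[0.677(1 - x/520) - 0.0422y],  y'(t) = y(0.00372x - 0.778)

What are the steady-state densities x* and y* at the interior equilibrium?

From dy/dt = 0 with y > 0: 0.00372x* = 0.778, so x* = 209.
Substitute into dx/dt = 0: 0.677(1 - 209/520) = 0.0422y*.
The bracket is 0.598, giving y* = 0.405/0.0422 = 9.59.

x* ≈ 209, y* ≈ 9.59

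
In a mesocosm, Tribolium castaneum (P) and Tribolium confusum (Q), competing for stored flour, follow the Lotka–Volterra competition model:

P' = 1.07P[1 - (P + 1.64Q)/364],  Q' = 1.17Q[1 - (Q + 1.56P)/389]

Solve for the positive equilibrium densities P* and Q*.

P* ≈ 176, Q* ≈ 115

Setting both brackets to zero gives the nullclines P + 1.64Q = 364 and 1.56P + Q = 389.
Substituting Q = 389 - 1.56P into the first: P(1 - 1.64·1.56) = 364 - 1.64·389.
So P* = -274/-1.56 = 176, and then Q* = 389 - 1.56·176 = 115.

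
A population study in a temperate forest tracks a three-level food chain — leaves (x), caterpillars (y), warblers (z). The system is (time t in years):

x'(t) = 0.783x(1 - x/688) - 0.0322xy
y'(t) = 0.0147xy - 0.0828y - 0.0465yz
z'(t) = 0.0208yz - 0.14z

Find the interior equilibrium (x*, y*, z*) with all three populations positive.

From dz/dt = 0: 0.0208y* = 0.14, so y* = 6.73.
From dx/dt = 0: 0.783(1 - x*/688) = 0.0322·6.73, giving x* = 688·(1 - 0.277) = 498.
From dy/dt = 0: 0.0147·498 - 0.0828 = 0.0465z*, so z* = 7.23/0.0465 = 156.

x* ≈ 498, y* ≈ 6.73, z* ≈ 156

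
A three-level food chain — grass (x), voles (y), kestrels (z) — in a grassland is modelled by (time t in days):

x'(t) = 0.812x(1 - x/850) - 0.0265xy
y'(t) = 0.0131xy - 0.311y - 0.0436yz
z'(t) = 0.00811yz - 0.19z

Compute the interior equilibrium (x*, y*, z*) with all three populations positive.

From dz/dt = 0: 0.00811y* = 0.19, so y* = 23.4.
From dx/dt = 0: 0.812(1 - x*/850) = 0.0265·23.4, giving x* = 850·(1 - 0.765) = 200.
From dy/dt = 0: 0.0131·200 - 0.311 = 0.0436z*, so z* = 2.31/0.0436 = 53.

x* ≈ 200, y* ≈ 23.4, z* ≈ 53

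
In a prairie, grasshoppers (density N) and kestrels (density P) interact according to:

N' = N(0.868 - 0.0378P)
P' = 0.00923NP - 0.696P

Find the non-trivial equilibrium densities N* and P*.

Set dP/dt = 0 with P > 0: 0.00923N - 0.696 = 0, so N* = 0.696/0.00923 = 75.4.
Set dN/dt = 0 with N > 0: 0.868 - 0.0378P = 0, so P* = 0.868/0.0378 = 23.

N* ≈ 75.4, P* ≈ 23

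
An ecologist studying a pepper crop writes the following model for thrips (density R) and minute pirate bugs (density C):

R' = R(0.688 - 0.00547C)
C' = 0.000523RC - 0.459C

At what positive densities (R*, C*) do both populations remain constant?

Set dC/dt = 0 with C > 0: 0.000523R - 0.459 = 0, so R* = 0.459/0.000523 = 878.
Set dR/dt = 0 with R > 0: 0.688 - 0.00547C = 0, so C* = 0.688/0.00547 = 126.

R* ≈ 878, C* ≈ 126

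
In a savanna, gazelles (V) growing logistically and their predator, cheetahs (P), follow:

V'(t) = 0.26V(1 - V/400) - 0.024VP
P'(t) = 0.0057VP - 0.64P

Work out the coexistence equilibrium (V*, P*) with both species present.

From dP/dt = 0 with P > 0: 0.0057V* = 0.64, so V* = 112.
Substitute into dV/dt = 0: 0.26(1 - 112/400) = 0.024P*.
The bracket is 0.719, giving P* = 0.187/0.024 = 7.79.

V* ≈ 112, P* ≈ 7.79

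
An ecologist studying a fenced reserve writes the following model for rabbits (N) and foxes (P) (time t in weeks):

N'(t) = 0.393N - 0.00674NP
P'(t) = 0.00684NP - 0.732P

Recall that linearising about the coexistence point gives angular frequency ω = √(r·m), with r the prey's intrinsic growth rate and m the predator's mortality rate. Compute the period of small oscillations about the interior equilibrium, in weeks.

T ≈ 11.7 weeks

Here r = 0.393 and m = 0.732, so r·m = 0.288.
ω = √0.288 = 0.536 per week, hence T = 2π/ω ≈ 11.7 weeks.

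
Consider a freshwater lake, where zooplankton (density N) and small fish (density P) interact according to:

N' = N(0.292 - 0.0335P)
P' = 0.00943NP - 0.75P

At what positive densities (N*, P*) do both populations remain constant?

N* ≈ 79.5, P* ≈ 8.72

Set dP/dt = 0 with P > 0: 0.00943N - 0.75 = 0, so N* = 0.75/0.00943 = 79.5.
Set dN/dt = 0 with N > 0: 0.292 - 0.0335P = 0, so P* = 0.292/0.0335 = 8.72.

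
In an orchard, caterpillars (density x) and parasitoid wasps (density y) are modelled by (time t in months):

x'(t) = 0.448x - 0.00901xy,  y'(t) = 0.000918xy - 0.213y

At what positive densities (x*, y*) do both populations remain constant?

x* ≈ 232, y* ≈ 49.7

Set dy/dt = 0 with y > 0: 0.000918x - 0.213 = 0, so x* = 0.213/0.000918 = 232.
Set dx/dt = 0 with x > 0: 0.448 - 0.00901y = 0, so y* = 0.448/0.00901 = 49.7.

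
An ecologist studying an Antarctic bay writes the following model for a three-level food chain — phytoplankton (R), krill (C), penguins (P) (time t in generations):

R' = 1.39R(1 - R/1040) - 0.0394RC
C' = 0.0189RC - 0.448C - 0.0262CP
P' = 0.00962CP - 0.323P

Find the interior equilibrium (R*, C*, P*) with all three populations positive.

From dP/dt = 0: 0.00962C* = 0.323, so C* = 33.6.
From dR/dt = 0: 1.39(1 - R*/1040) = 0.0394·33.6, giving R* = 1040·(1 - 0.952) = 50.2.
From dC/dt = 0: 0.0189·50.2 - 0.448 = 0.0262P*, so P* = 0.501/0.0262 = 19.1.

R* ≈ 50.2, C* ≈ 33.6, P* ≈ 19.1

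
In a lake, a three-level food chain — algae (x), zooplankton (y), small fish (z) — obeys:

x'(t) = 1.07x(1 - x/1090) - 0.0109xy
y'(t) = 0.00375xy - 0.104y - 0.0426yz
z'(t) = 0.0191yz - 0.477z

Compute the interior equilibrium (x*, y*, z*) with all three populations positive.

From dz/dt = 0: 0.0191y* = 0.477, so y* = 25.
From dx/dt = 0: 1.07(1 - x*/1090) = 0.0109·25, giving x* = 1090·(1 - 0.254) = 813.
From dy/dt = 0: 0.00375·813 - 0.104 = 0.0426z*, so z* = 2.94/0.0426 = 69.1.

x* ≈ 813, y* ≈ 25, z* ≈ 69.1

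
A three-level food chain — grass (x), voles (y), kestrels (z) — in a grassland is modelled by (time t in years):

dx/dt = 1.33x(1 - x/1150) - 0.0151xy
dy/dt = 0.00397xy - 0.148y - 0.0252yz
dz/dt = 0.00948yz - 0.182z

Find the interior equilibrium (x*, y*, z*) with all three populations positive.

From dz/dt = 0: 0.00948y* = 0.182, so y* = 19.2.
From dx/dt = 0: 1.33(1 - x*/1150) = 0.0151·19.2, giving x* = 1150·(1 - 0.218) = 899.
From dy/dt = 0: 0.00397·899 - 0.148 = 0.0252z*, so z* = 3.42/0.0252 = 136.

x* ≈ 899, y* ≈ 19.2, z* ≈ 136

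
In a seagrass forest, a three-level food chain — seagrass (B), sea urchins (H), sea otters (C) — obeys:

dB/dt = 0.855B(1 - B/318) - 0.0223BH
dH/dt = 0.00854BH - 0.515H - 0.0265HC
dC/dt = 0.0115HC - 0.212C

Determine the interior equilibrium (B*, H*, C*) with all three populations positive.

B* ≈ 165, H* ≈ 18.4, C* ≈ 33.8

From dC/dt = 0: 0.0115H* = 0.212, so H* = 18.4.
From dB/dt = 0: 0.855(1 - B*/318) = 0.0223·18.4, giving B* = 318·(1 - 0.481) = 165.
From dH/dt = 0: 0.00854·165 - 0.515 = 0.0265C*, so C* = 0.895/0.0265 = 33.8.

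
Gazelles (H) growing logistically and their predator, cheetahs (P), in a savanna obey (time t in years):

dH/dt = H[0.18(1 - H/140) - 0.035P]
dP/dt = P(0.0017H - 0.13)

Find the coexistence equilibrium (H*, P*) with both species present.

H* ≈ 76.5, P* ≈ 2.33

From dP/dt = 0 with P > 0: 0.0017H* = 0.13, so H* = 76.5.
Substitute into dH/dt = 0: 0.18(1 - 76.5/140) = 0.035P*.
The bracket is 0.454, giving P* = 0.0817/0.035 = 2.33.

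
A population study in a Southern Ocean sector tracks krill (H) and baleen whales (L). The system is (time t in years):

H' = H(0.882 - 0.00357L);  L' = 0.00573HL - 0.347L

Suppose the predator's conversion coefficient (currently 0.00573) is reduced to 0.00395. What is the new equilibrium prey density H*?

H* ≈ 87.8

At the interior fixed point, setting dL/dt = 0 with L > 0 fixes H* = (predator death rate)/(HL coefficient) — independent of the other coefficients.
With the change, H* = 0.347/0.00395 = 87.8; it rises from 60.6.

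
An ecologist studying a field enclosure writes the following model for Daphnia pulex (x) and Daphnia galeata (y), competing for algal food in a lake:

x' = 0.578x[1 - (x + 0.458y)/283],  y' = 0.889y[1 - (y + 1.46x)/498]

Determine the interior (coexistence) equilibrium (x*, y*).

x* ≈ 166, y* ≈ 256

Setting both brackets to zero gives the nullclines x + 0.458y = 283 and 1.46x + y = 498.
Substituting y = 498 - 1.46x into the first: x(1 - 0.458·1.46) = 283 - 0.458·498.
So x* = 54.9/0.331 = 166, and then y* = 498 - 1.46·166 = 256.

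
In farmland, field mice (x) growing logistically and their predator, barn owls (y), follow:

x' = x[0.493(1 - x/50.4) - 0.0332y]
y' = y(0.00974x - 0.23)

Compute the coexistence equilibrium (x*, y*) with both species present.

x* ≈ 23.6, y* ≈ 7.89

From dy/dt = 0 with y > 0: 0.00974x* = 0.23, so x* = 23.6.
Substitute into dx/dt = 0: 0.493(1 - 23.6/50.4) = 0.0332y*.
The bracket is 0.531, giving y* = 0.262/0.0332 = 7.89.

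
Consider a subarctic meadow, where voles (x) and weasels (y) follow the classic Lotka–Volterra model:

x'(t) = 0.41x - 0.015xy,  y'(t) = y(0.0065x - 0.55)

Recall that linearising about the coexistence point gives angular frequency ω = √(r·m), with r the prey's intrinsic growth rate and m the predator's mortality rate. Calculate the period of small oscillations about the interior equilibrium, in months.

Here r = 0.41 and m = 0.55, so r·m = 0.226.
ω = √0.226 = 0.475 per month, hence T = 2π/ω ≈ 13.2 months.

T ≈ 13.2 months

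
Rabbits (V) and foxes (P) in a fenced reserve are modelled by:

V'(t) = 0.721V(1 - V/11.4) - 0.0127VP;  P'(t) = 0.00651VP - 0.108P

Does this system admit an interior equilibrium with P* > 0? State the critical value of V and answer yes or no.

Threshold V = 16.6; K < 16.6, so no, the predator goes extinct.

The predator equation gives dP/dt > 0 only when V > 0.108/0.00651 = 16.6.
Without the predator, V → K = 11.4. Since 11.4 < 16.6, the predator cannot invade.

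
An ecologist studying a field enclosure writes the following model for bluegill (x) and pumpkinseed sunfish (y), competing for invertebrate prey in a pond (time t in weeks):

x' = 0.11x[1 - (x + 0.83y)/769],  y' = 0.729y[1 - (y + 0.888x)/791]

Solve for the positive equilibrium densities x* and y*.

x* ≈ 428, y* ≈ 411

Setting both brackets to zero gives the nullclines x + 0.83y = 769 and 0.888x + y = 791.
Substituting y = 791 - 0.888x into the first: x(1 - 0.83·0.888) = 769 - 0.83·791.
So x* = 112/0.263 = 428, and then y* = 791 - 0.888·428 = 411.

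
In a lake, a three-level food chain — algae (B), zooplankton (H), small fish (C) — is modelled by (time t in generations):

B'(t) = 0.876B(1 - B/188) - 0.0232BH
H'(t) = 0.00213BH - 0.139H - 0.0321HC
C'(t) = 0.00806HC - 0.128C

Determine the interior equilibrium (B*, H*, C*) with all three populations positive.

From dC/dt = 0: 0.00806H* = 0.128, so H* = 15.9.
From dB/dt = 0: 0.876(1 - B*/188) = 0.0232·15.9, giving B* = 188·(1 - 0.421) = 109.
From dH/dt = 0: 0.00213·109 - 0.139 = 0.0321C*, so C* = 0.093/0.0321 = 2.9.

B* ≈ 109, H* ≈ 15.9, C* ≈ 2.9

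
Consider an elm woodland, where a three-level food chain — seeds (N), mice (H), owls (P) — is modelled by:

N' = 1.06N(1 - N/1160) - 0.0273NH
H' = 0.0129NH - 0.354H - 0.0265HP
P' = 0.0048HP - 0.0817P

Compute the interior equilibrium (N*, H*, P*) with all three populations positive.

From dP/dt = 0: 0.0048H* = 0.0817, so H* = 17.
From dN/dt = 0: 1.06(1 - N*/1160) = 0.0273·17, giving N* = 1160·(1 - 0.438) = 651.
From dH/dt = 0: 0.0129·651 - 0.354 = 0.0265P*, so P* = 8.05/0.0265 = 304.

N* ≈ 651, H* ≈ 17, P* ≈ 304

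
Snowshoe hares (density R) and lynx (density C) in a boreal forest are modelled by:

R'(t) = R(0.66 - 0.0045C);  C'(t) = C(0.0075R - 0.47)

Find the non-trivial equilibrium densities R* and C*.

R* ≈ 62.7, C* ≈ 147

Set dC/dt = 0 with C > 0: 0.0075R - 0.47 = 0, so R* = 0.47/0.0075 = 62.7.
Set dR/dt = 0 with R > 0: 0.66 - 0.0045C = 0, so C* = 0.66/0.0045 = 147.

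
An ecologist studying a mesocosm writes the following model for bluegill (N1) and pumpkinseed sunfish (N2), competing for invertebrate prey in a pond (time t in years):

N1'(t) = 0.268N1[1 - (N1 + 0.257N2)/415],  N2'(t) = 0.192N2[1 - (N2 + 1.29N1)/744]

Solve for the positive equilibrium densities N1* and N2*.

N1* ≈ 335, N2* ≈ 312

Setting both brackets to zero gives the nullclines N1 + 0.257N2 = 415 and 1.29N1 + N2 = 744.
Substituting N2 = 744 - 1.29N1 into the first: N1(1 - 0.257·1.29) = 415 - 0.257·744.
So N1* = 224/0.668 = 335, and then N2* = 744 - 1.29·335 = 312.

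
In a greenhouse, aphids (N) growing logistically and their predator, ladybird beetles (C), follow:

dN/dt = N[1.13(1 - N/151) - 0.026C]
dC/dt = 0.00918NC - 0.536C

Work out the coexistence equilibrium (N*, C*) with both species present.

From dC/dt = 0 with C > 0: 0.00918N* = 0.536, so N* = 58.4.
Substitute into dN/dt = 0: 1.13(1 - 58.4/151) = 0.026C*.
The bracket is 0.613, giving C* = 0.693/0.026 = 26.7.

N* ≈ 58.4, C* ≈ 26.7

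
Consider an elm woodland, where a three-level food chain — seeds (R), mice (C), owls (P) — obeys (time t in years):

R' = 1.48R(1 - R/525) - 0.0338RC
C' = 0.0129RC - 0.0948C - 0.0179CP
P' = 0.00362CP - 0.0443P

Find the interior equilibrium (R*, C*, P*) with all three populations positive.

From dP/dt = 0: 0.00362C* = 0.0443, so C* = 12.2.
From dR/dt = 0: 1.48(1 - R*/525) = 0.0338·12.2, giving R* = 525·(1 - 0.279) = 378.
From dC/dt = 0: 0.0129·378 - 0.0948 = 0.0179P*, so P* = 4.78/0.0179 = 267.

R* ≈ 378, C* ≈ 12.2, P* ≈ 267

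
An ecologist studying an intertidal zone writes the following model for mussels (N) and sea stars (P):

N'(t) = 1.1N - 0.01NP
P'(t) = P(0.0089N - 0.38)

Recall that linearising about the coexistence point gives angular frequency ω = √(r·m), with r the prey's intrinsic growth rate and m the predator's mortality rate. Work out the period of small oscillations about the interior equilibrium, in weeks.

T ≈ 9.72 weeks

Here r = 1.1 and m = 0.38, so r·m = 0.418.
ω = √0.418 = 0.647 per week, hence T = 2π/ω ≈ 9.72 weeks.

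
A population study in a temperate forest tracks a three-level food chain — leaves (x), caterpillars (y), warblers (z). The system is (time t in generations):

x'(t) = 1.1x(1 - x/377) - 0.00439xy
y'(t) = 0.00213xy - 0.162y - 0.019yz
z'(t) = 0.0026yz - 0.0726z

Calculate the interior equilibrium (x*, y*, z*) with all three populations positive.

x* ≈ 335, y* ≈ 27.9, z* ≈ 29

From dz/dt = 0: 0.0026y* = 0.0726, so y* = 27.9.
From dx/dt = 0: 1.1(1 - x*/377) = 0.00439·27.9, giving x* = 377·(1 - 0.111) = 335.
From dy/dt = 0: 0.00213·335 - 0.162 = 0.019z*, so z* = 0.552/0.019 = 29.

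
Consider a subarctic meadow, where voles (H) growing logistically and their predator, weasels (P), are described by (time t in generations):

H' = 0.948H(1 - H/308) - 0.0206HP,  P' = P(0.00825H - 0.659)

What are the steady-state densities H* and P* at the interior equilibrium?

H* ≈ 79.9, P* ≈ 34.1

From dP/dt = 0 with P > 0: 0.00825H* = 0.659, so H* = 79.9.
Substitute into dH/dt = 0: 0.948(1 - 79.9/308) = 0.0206P*.
The bracket is 0.741, giving P* = 0.702/0.0206 = 34.1.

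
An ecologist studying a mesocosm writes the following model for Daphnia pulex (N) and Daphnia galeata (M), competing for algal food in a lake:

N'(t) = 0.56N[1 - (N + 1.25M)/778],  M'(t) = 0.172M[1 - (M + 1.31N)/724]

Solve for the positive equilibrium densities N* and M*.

Setting both brackets to zero gives the nullclines N + 1.25M = 778 and 1.31N + M = 724.
Substituting M = 724 - 1.31N into the first: N(1 - 1.25·1.31) = 778 - 1.25·724.
So N* = -127/-0.638 = 199, and then M* = 724 - 1.31·199 = 463.

N* ≈ 199, M* ≈ 463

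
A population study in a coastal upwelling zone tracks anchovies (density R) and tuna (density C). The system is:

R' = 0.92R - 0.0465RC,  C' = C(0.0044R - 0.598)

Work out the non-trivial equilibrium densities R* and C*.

Set dC/dt = 0 with C > 0: 0.0044R - 0.598 = 0, so R* = 0.598/0.0044 = 136.
Set dR/dt = 0 with R > 0: 0.92 - 0.0465C = 0, so C* = 0.92/0.0465 = 19.8.

R* ≈ 136, C* ≈ 19.8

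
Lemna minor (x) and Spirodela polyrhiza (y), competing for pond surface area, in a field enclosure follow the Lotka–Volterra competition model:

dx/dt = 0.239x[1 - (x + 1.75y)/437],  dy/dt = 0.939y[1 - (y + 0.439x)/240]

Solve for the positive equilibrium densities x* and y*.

x* ≈ 73.4, y* ≈ 208

Setting both brackets to zero gives the nullclines x + 1.75y = 437 and 0.439x + y = 240.
Substituting y = 240 - 0.439x into the first: x(1 - 1.75·0.439) = 437 - 1.75·240.
So x* = 17/0.232 = 73.4, and then y* = 240 - 0.439·73.4 = 208.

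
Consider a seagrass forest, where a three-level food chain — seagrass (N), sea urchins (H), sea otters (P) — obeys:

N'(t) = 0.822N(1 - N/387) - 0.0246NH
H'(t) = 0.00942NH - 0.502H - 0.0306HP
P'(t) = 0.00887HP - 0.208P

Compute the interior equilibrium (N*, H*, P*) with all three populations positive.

From dP/dt = 0: 0.00887H* = 0.208, so H* = 23.4.
From dN/dt = 0: 0.822(1 - N*/387) = 0.0246·23.4, giving N* = 387·(1 - 0.702) = 115.
From dH/dt = 0: 0.00942·115 - 0.502 = 0.0306P*, so P* = 0.585/0.0306 = 19.1.

N* ≈ 115, H* ≈ 23.4, P* ≈ 19.1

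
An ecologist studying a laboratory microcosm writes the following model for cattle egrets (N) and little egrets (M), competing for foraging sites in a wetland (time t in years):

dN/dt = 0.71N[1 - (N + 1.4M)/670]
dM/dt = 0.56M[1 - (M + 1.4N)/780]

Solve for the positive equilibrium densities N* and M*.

N* ≈ 440, M* ≈ 165

Setting both brackets to zero gives the nullclines N + 1.4M = 670 and 1.4N + M = 780.
Substituting M = 780 - 1.4N into the first: N(1 - 1.4·1.4) = 670 - 1.4·780.
So N* = -422/-0.96 = 440, and then M* = 780 - 1.4·440 = 165.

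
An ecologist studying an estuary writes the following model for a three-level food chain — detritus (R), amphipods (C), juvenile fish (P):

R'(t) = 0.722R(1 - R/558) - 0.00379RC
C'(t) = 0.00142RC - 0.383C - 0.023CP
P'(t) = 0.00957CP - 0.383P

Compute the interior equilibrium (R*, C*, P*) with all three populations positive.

R* ≈ 441, C* ≈ 40, P* ≈ 10.6

From dP/dt = 0: 0.00957C* = 0.383, so C* = 40.
From dR/dt = 0: 0.722(1 - R*/558) = 0.00379·40, giving R* = 558·(1 - 0.21) = 441.
From dC/dt = 0: 0.00142·441 - 0.383 = 0.023P*, so P* = 0.243/0.023 = 10.6.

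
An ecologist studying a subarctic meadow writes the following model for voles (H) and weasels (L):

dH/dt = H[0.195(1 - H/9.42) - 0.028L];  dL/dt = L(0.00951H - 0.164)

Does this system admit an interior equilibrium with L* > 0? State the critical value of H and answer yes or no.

The predator equation gives dL/dt > 0 only when H > 0.164/0.00951 = 17.2.
Without the predator, H → K = 9.42. Since 9.42 < 17.2, the predator cannot invade.

Threshold H = 17.2; K < 17.2, so no, the predator goes extinct.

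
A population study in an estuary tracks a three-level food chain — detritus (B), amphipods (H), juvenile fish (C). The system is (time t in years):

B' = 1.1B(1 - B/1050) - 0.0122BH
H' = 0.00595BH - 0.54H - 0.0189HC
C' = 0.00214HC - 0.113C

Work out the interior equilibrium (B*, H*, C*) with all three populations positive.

From dC/dt = 0: 0.00214H* = 0.113, so H* = 52.8.
From dB/dt = 0: 1.1(1 - B*/1050) = 0.0122·52.8, giving B* = 1050·(1 - 0.586) = 435.
From dH/dt = 0: 0.00595·435 - 0.54 = 0.0189C*, so C* = 2.05/0.0189 = 108.

B* ≈ 435, H* ≈ 52.8, C* ≈ 108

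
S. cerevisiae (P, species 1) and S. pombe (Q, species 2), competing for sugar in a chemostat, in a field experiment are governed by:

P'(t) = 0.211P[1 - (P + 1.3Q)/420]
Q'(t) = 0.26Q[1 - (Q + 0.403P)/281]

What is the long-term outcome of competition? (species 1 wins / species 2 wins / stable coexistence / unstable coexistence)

Compare the nullcline intercepts: K1/α12 = 420/1.3 = 323 > K2 = 281; K2/α21 = 281/0.403 = 697 > K1 = 420.
Since both inequalities hold, each species can invade when rare, so the interior equilibrium is stable.

stable coexistence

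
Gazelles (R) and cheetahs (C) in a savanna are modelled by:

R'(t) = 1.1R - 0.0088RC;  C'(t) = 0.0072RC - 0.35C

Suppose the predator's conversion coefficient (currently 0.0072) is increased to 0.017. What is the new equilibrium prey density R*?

R* ≈ 20.6

At the interior fixed point, setting dC/dt = 0 with C > 0 fixes R* = (predator death rate)/(RC coefficient) — independent of the other coefficients.
With the change, R* = 0.35/0.017 = 20.6; it falls from 48.6.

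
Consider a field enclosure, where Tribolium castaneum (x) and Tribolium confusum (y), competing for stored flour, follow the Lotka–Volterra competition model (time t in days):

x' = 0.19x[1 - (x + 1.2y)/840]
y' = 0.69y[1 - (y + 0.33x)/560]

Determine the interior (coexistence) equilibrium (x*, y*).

x* ≈ 278, y* ≈ 468

Setting both brackets to zero gives the nullclines x + 1.2y = 840 and 0.33x + y = 560.
Substituting y = 560 - 0.33x into the first: x(1 - 1.2·0.33) = 840 - 1.2·560.
So x* = 168/0.604 = 278, and then y* = 560 - 0.33·278 = 468.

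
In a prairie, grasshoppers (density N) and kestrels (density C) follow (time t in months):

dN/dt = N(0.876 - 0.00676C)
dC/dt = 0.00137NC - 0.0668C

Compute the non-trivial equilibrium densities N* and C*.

N* ≈ 48.8, C* ≈ 130

Set dC/dt = 0 with C > 0: 0.00137N - 0.0668 = 0, so N* = 0.0668/0.00137 = 48.8.
Set dN/dt = 0 with N > 0: 0.876 - 0.00676C = 0, so C* = 0.876/0.00676 = 130.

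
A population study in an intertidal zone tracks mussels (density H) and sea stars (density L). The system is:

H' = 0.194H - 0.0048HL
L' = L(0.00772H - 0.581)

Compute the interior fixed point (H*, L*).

Set dL/dt = 0 with L > 0: 0.00772H - 0.581 = 0, so H* = 0.581/0.00772 = 75.3.
Set dH/dt = 0 with H > 0: 0.194 - 0.0048L = 0, so L* = 0.194/0.0048 = 40.4.

H* ≈ 75.3, L* ≈ 40.4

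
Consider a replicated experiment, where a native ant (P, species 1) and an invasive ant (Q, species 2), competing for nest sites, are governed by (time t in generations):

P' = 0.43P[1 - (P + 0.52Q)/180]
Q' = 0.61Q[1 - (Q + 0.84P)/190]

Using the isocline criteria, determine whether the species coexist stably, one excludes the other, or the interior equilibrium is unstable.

Compare the nullcline intercepts: K1/α12 = 180/0.52 = 346 > K2 = 190; K2/α21 = 190/0.84 = 226 > K1 = 180.
Since both inequalities hold, each species can invade when rare, so the interior equilibrium is stable.

stable coexistence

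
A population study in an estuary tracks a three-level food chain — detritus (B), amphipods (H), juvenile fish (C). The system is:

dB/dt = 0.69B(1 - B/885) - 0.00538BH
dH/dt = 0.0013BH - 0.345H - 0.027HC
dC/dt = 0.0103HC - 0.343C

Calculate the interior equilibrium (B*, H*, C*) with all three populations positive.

B* ≈ 655, H* ≈ 33.3, C* ≈ 18.8

From dC/dt = 0: 0.0103H* = 0.343, so H* = 33.3.
From dB/dt = 0: 0.69(1 - B*/885) = 0.00538·33.3, giving B* = 885·(1 - 0.26) = 655.
From dH/dt = 0: 0.0013·655 - 0.345 = 0.027C*, so C* = 0.507/0.027 = 18.8.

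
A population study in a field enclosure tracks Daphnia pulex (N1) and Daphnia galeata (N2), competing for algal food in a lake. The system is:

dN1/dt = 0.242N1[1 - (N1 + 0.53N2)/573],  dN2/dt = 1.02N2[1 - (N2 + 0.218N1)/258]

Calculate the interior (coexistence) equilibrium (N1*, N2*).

Setting both brackets to zero gives the nullclines N1 + 0.53N2 = 573 and 0.218N1 + N2 = 258.
Substituting N2 = 258 - 0.218N1 into the first: N1(1 - 0.53·0.218) = 573 - 0.53·258.
So N1* = 436/0.884 = 493, and then N2* = 258 - 0.218·493 = 150.

N1* ≈ 493, N2* ≈ 150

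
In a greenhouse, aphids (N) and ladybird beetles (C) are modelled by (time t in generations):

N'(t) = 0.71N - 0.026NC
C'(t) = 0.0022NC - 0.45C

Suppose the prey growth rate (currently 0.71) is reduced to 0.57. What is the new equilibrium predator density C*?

At the interior fixed point, setting dN/dt = 0 with N > 0 fixes C* = (prey growth rate)/(NC coefficient) — independent of the other coefficients.
With the change, C* = 0.57/0.026 = 21.9; it falls from 27.3.

C* ≈ 21.9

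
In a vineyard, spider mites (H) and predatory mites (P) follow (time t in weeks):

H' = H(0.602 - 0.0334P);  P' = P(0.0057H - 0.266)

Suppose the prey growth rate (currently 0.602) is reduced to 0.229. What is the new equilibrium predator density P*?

P* ≈ 6.86

At the interior fixed point, setting dH/dt = 0 with H > 0 fixes P* = (prey growth rate)/(HP coefficient) — independent of the other coefficients.
With the change, P* = 0.229/0.0334 = 6.86; it falls from 18.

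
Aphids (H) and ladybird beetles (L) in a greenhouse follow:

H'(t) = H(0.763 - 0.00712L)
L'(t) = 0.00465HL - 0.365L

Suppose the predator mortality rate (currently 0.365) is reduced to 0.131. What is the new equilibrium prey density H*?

H* ≈ 28.2

At the interior fixed point, setting dL/dt = 0 with L > 0 fixes H* = (predator death rate)/(HL coefficient) — independent of the other coefficients.
With the change, H* = 0.131/0.00465 = 28.2; it falls from 78.5.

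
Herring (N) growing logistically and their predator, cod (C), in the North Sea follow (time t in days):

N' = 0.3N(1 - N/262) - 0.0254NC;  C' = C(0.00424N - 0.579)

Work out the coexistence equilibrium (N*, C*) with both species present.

From dC/dt = 0 with C > 0: 0.00424N* = 0.579, so N* = 137.
Substitute into dN/dt = 0: 0.3(1 - 137/262) = 0.0254C*.
The bracket is 0.479, giving C* = 0.144/0.0254 = 5.66.

N* ≈ 137, C* ≈ 5.66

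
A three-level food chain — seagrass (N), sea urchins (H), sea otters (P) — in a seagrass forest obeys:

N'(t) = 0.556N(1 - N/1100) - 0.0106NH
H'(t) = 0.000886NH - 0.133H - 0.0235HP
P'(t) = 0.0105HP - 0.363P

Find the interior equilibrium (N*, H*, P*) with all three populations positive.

N* ≈ 375, H* ≈ 34.6, P* ≈ 8.48

From dP/dt = 0: 0.0105H* = 0.363, so H* = 34.6.
From dN/dt = 0: 0.556(1 - N*/1100) = 0.0106·34.6, giving N* = 1100·(1 - 0.659) = 375.
From dH/dt = 0: 0.000886·375 - 0.133 = 0.0235P*, so P* = 0.199/0.0235 = 8.48.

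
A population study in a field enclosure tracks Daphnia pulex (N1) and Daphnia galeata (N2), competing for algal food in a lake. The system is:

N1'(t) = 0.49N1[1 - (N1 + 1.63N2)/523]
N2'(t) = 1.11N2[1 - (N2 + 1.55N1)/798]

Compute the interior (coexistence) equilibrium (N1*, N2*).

N1* ≈ 509, N2* ≈ 8.29

Setting both brackets to zero gives the nullclines N1 + 1.63N2 = 523 and 1.55N1 + N2 = 798.
Substituting N2 = 798 - 1.55N1 into the first: N1(1 - 1.63·1.55) = 523 - 1.63·798.
So N1* = -778/-1.53 = 509, and then N2* = 798 - 1.55·509 = 8.29.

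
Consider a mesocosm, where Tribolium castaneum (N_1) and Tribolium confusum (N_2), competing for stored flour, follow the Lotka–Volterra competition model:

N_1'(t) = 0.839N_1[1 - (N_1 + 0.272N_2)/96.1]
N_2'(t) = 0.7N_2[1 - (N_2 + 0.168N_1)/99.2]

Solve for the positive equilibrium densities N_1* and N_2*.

N_1* ≈ 72.4, N_2* ≈ 87

Setting both brackets to zero gives the nullclines N_1 + 0.272N_2 = 96.1 and 0.168N_1 + N_2 = 99.2.
Substituting N_2 = 99.2 - 0.168N_1 into the first: N_1(1 - 0.272·0.168) = 96.1 - 0.272·99.2.
So N_1* = 69.1/0.954 = 72.4, and then N_2* = 99.2 - 0.168·72.4 = 87.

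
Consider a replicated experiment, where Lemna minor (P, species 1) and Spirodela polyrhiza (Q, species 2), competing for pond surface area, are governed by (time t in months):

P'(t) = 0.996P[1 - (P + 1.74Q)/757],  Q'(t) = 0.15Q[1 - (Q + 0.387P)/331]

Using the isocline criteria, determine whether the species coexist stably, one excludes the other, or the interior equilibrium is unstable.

stable coexistence

Compare the nullcline intercepts: K1/α12 = 757/1.74 = 435 > K2 = 331; K2/α21 = 331/0.387 = 855 > K1 = 757.
Since both inequalities hold, each species can invade when rare, so the interior equilibrium is stable.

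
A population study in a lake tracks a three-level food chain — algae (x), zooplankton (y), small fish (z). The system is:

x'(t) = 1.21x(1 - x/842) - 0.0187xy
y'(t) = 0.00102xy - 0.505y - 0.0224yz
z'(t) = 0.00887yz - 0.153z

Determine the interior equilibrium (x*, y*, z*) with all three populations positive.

From dz/dt = 0: 0.00887y* = 0.153, so y* = 17.2.
From dx/dt = 0: 1.21(1 - x*/842) = 0.0187·17.2, giving x* = 842·(1 - 0.267) = 618.
From dy/dt = 0: 0.00102·618 - 0.505 = 0.0224z*, so z* = 0.125/0.0224 = 5.58.

x* ≈ 618, y* ≈ 17.2, z* ≈ 5.58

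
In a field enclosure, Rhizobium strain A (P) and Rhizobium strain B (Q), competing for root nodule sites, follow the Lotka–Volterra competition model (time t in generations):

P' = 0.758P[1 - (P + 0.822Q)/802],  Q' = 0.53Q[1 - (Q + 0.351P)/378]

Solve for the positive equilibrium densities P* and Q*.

Setting both brackets to zero gives the nullclines P + 0.822Q = 802 and 0.351P + Q = 378.
Substituting Q = 378 - 0.351P into the first: P(1 - 0.822·0.351) = 802 - 0.822·378.
So P* = 491/0.711 = 691, and then Q* = 378 - 0.351·691 = 136.

P* ≈ 691, Q* ≈ 136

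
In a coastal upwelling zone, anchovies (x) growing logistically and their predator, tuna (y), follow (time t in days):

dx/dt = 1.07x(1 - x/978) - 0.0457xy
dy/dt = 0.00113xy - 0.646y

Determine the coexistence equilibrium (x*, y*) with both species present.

x* ≈ 572, y* ≈ 9.73

From dy/dt = 0 with y > 0: 0.00113x* = 0.646, so x* = 572.
Substitute into dx/dt = 0: 1.07(1 - 572/978) = 0.0457y*.
The bracket is 0.415, giving y* = 0.445/0.0457 = 9.73.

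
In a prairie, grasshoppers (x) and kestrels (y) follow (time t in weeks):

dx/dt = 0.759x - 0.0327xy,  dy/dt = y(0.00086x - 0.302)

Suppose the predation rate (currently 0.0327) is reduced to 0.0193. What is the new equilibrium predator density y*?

y* ≈ 39.3

At the interior fixed point, setting dx/dt = 0 with x > 0 fixes y* = (prey growth rate)/(xy coefficient) — independent of the other coefficients.
With the change, y* = 0.759/0.0193 = 39.3; it rises from 23.2.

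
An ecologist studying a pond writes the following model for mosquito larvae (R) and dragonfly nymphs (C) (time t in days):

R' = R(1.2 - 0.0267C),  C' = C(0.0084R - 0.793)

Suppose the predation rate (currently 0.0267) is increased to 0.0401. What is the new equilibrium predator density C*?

At the interior fixed point, setting dR/dt = 0 with R > 0 fixes C* = (prey growth rate)/(RC coefficient) — independent of the other coefficients.
With the change, C* = 1.2/0.0401 = 29.9; it falls from 44.9.

C* ≈ 29.9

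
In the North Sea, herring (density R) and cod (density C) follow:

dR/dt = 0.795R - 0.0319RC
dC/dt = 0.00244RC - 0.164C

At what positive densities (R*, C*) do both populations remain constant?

Set dC/dt = 0 with C > 0: 0.00244R - 0.164 = 0, so R* = 0.164/0.00244 = 67.2.
Set dR/dt = 0 with R > 0: 0.795 - 0.0319C = 0, so C* = 0.795/0.0319 = 24.9.

R* ≈ 67.2, C* ≈ 24.9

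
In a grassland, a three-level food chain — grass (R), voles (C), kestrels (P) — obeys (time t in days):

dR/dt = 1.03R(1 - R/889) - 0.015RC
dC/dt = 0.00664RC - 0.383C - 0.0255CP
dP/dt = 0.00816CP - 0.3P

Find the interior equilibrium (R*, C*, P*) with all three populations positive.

R* ≈ 413, C* ≈ 36.8, P* ≈ 92.5

From dP/dt = 0: 0.00816C* = 0.3, so C* = 36.8.
From dR/dt = 0: 1.03(1 - R*/889) = 0.015·36.8, giving R* = 889·(1 - 0.535) = 413.
From dC/dt = 0: 0.00664·413 - 0.383 = 0.0255P*, so P* = 2.36/0.0255 = 92.5.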